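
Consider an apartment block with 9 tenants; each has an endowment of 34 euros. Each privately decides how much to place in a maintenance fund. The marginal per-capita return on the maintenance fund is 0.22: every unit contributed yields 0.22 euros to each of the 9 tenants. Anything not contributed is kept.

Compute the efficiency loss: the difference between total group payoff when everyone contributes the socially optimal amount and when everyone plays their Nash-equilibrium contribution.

The private return per contributed unit is 0.22 < 1, so contributing 0 is dominant for every player. At the Nash equilibrium everyone keeps their 34, and the group total is 9 × 34 = 306.
Each contributed unit returns 1.980 to the group as a whole (0.22 to each of 9 players), which exceeds 1, so the social optimum is full contribution: group total = 1.980 × 306 = 605.88.
Efficiency loss = 605.88 − 306 = 299.88.

299.88 euros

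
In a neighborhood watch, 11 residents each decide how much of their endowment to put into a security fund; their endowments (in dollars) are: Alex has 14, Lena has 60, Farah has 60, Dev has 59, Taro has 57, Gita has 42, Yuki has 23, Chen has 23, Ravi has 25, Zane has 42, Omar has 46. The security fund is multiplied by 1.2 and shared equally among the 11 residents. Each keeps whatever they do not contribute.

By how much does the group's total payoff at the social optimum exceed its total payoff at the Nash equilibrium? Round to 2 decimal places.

90.20 dollars

The private return per contributed unit is 1.2/11 = 0.1091 < 1 for every player regardless of endowment, so the Nash equilibrium is zero contribution and the group total is Σ E_j = 14 + 60 + 60 + 59 + 57 + 42 + 23 + 23 + 25 + 42 + 46 = 451.
Each contributed unit returns 1.200 to the group, so the social optimum is full contribution by everyone: group total = 1.200 × 451 = 541.20.
Efficiency loss = (1.200 − 1) × 451 = 90.20.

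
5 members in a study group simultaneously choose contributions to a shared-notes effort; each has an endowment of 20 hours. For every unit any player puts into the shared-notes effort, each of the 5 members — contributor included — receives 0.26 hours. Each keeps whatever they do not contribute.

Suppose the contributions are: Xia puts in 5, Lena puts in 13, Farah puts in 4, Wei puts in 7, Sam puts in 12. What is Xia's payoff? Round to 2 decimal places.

25.66 hours

Total contributed: 5 + 13 + 4 + 7 + 12 = 41.
Each receives 0.26 × 41 = 10.66 from the shared-notes effort.
Xia keeps 20 − 5 = 15, so Xia's payoff is 15 + 10.66 = 25.66.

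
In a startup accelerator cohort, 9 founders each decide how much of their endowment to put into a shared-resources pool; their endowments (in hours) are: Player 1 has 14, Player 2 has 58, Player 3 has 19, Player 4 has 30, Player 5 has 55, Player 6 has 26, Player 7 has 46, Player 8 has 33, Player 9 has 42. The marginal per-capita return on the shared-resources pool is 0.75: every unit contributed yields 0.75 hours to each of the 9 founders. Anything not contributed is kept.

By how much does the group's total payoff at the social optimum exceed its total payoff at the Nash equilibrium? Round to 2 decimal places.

1857.25 hours

The private return per contributed unit is 0.75 < 1 for everyone, so the Nash equilibrium is zero contribution and the group total is Σ E_j = 14 + 58 + 19 + 30 + 55 + 26 + 46 + 33 + 42 = 323.
Each contributed unit returns 6.750 to the group, so the social optimum is full contribution by everyone: group total = 6.750 × 323 = 2180.25.
Efficiency loss = (6.750 − 1) × 323 = 1857.25.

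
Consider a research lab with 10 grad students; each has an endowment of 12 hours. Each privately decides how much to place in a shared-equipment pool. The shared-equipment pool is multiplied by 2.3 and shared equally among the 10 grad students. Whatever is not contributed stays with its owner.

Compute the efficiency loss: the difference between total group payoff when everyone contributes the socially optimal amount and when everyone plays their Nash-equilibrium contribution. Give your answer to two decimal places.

Each contributed unit returns 2.3/10 = 0.2300 to its contributor — below 1 — so contributing 0 is dominant for every player. At the Nash equilibrium everyone keeps their 12, and the group total is 10 × 12 = 120.
Each contributed unit returns 2.300 to the group as a whole (0.2300 to each of 10 players), which exceeds 1, so the social optimum is full contribution: group total = 2.300 × 120 = 276.00.
Efficiency loss = 276.00 − 120 = 156.00.

156.00 hours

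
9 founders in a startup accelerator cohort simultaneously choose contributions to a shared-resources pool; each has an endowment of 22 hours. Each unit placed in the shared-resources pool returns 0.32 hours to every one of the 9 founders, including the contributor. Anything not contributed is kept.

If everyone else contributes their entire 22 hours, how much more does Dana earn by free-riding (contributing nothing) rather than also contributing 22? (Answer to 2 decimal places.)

Switching from a contribution of 22 to 0 lets Dana keep an extra 22 hours, but lowers the shared-resources pool by 22, which costs Dana their own share of that drop: 0.32 × 22 = 7.04.
Net gain = 22 − 7.04 = 14.96. The private return per contributed unit (0.32) is below 1, so free-riding is indeed the best response regardless of what the others do.

14.96 hours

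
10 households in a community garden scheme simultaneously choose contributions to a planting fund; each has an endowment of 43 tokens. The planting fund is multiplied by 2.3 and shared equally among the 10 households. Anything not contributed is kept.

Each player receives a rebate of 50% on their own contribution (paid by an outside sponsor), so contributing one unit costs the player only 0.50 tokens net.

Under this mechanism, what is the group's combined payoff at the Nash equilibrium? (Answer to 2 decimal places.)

The effective private return is (2.3/10) / 0.50 = 0.4600, which is still under 1, so the mechanism doesn't change anyone's dominant strategy: zero contribution.
At the Nash equilibrium no one contributes; group total payoff = 10 × 43 = 430.

430.00 tokens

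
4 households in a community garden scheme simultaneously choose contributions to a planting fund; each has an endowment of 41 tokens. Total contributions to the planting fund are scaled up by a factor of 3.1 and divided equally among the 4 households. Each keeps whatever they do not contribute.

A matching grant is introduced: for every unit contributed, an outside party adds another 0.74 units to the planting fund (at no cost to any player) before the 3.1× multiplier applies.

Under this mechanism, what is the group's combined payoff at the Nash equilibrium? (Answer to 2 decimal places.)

With the mechanism, a contributed unit returns 3.1 × 1.74 / 4 = 1.3485 per unit of net cost to the contributor — now above 1 — so contributing fully is weakly dominant for every player.
At the Nash equilibrium everyone contributes 41. Group total payoff = 3.1 × 1.74 × 164 = 884.62.

884.62 tokens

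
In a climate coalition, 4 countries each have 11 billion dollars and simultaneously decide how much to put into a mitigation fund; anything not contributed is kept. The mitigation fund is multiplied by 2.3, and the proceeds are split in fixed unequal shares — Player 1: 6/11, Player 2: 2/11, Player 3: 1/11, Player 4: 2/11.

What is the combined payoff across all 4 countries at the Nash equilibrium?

Player j's private return per contributed unit is 2.3 × (j's share). Contributing is weakly dominant for j when that share is at least 1/2.3 = 0.4348, and contributing 0 is dominant otherwise.
Only Player 1 (6/11) clears that bar, contributing 11; the remaining 3 contribute 0. Total contributed: 11.
The mitigation fund pays out 2.3 × 11 = 25.30 in total (split across the unequal shares, but the aggregate is all that matters for the group sum).
The 3 free-riders keep 11 each, adding 33. Group total = 33 + 25.30 = 58.30.

58.30 billion dollars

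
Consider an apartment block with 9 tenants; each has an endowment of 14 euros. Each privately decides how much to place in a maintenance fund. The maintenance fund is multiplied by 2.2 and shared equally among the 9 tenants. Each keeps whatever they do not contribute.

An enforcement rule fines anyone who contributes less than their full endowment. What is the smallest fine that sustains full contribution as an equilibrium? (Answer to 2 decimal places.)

Given the others contribute fully, the best deviation is to contribute 0 (any partial contribution still incurs the fine and gives up units whose private return 0.2444 is below 1).
Deviating from 14 to 0 saves 14 euros but forfeits the deviator's share of the drop in the maintenance fund: 2.2/9 × 14 = 3.42.
So the deviation gain is 14 − 3.42 = 10.58, and the fine must be at least 10.58 euros to wipe it out.

10.58 euros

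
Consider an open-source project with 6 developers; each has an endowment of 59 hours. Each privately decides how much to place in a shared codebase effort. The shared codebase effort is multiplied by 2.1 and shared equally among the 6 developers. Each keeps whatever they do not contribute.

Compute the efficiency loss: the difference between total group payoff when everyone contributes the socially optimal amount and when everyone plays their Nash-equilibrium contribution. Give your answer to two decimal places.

389.40 hours

Each contributed unit returns 2.1/6 = 0.3500 to its contributor — below 1 — so contributing 0 is dominant for every player. At the Nash equilibrium everyone keeps their 59, and the group total is 6 × 59 = 354.
Each contributed unit returns 2.100 to the group as a whole (0.3500 to each of 6 players), which exceeds 1, so the social optimum is full contribution: group total = 2.100 × 354 = 743.40.
Efficiency loss = 743.40 − 354 = 389.40.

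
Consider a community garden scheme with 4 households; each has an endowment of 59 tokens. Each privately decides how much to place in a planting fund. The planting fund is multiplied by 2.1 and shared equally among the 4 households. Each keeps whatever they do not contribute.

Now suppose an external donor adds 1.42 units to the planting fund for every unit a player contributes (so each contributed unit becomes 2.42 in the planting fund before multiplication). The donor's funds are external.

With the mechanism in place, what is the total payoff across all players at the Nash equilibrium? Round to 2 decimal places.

1199.35 tokens

With the mechanism, a contributed unit returns 2.1 × 2.42 / 4 = 1.2705 per unit of net cost to the contributor — now above 1 — so contributing fully is weakly dominant for every player.
At the Nash equilibrium everyone contributes 59. Group total payoff = 2.1 × 2.42 × 236 = 1199.35.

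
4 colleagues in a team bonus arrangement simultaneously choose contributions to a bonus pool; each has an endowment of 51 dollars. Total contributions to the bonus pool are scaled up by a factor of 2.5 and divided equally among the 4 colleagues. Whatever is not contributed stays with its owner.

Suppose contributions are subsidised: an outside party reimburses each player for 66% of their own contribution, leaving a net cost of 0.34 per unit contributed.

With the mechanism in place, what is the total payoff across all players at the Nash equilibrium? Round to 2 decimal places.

644.64 dollars

The effective private return per unit is now (2.5/4) / 0.34 = 1.8382 > 1, so every player's dominant strategy flips to full contribution.
At the Nash equilibrium everyone contributes 51. Group total payoff = 4 × (51 × 0.66 + 2.5 × 51) = 644.64.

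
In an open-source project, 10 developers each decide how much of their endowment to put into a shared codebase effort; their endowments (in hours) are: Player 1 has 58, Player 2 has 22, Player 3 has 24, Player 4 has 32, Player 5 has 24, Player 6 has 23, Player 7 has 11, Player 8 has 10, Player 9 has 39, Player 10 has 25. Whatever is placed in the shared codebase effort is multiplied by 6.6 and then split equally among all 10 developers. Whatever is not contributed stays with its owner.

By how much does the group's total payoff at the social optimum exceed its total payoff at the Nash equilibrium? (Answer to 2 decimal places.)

The private return per contributed unit is 6.6/10 = 0.6600 < 1 for every player regardless of endowment, so the Nash equilibrium is zero contribution and the group total is Σ E_j = 58 + 22 + 24 + 32 + 24 + 23 + 11 + 10 + 39 + 25 = 268.
Each contributed unit returns 6.600 to the group, so the social optimum is full contribution by everyone: group total = 6.600 × 268 = 1768.80.
Efficiency loss = (6.600 − 1) × 268 = 1500.80.

1500.80 hours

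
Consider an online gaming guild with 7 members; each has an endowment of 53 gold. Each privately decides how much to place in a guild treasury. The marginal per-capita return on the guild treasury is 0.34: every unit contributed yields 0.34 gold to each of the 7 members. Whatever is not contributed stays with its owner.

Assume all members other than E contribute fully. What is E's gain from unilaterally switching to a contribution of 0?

34.98 gold

Switching from a contribution of 53 to 0 lets E keep an extra 53 gold, but lowers the guild treasury by 53, which costs E their own share of that drop: 0.34 × 53 = 18.02.
Net gain = 53 − 18.02 = 34.98. The private return per contributed unit (0.34) is below 1, so free-riding is indeed the best response regardless of what the others do.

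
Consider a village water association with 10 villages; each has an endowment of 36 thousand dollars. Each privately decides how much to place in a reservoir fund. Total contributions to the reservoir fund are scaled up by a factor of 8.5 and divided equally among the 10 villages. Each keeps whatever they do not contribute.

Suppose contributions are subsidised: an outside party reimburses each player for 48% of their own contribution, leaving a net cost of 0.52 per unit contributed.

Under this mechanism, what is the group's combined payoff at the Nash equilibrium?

With the mechanism, a contributed unit returns (8.5/10) / 0.52 = 1.6346 per unit of net cost to the contributor — now above 1 — so contributing fully is weakly dominant for every player.
So the Nash equilibrium is full contribution by all 10; the group earns 10 × (36 × 0.48 + 8.5 × 36) = 3232.80.

3232.80 thousand dollars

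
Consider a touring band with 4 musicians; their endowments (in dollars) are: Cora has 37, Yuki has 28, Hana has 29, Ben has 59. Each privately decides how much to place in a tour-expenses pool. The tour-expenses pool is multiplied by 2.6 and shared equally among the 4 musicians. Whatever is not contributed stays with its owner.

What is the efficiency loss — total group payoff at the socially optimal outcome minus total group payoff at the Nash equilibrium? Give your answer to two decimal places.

244.80 dollars

The private return per contributed unit is 2.6/4 = 0.6500 < 1 for every player regardless of endowment, so the Nash equilibrium is zero contribution and the group total is Σ E_j = 37 + 28 + 29 + 59 = 153.
Each contributed unit returns 2.600 to the group, so the social optimum is full contribution by everyone: group total = 2.600 × 153 = 397.80.
Efficiency loss = (2.600 − 1) × 153 = 244.80.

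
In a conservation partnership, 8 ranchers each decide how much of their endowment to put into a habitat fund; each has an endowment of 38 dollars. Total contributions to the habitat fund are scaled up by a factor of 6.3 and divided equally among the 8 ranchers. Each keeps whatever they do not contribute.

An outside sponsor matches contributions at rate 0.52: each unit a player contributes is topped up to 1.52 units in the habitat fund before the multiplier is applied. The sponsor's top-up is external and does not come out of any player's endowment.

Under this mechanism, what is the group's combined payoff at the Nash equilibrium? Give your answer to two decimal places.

2911.10 dollars

With the mechanism, a contributed unit returns 6.3 × 1.52 / 8 = 1.1970 per unit of net cost to the contributor — now above 1 — so contributing fully is weakly dominant for every player.
At the Nash equilibrium everyone contributes 38. Group total payoff = 6.3 × 1.52 × 304 = 2911.10.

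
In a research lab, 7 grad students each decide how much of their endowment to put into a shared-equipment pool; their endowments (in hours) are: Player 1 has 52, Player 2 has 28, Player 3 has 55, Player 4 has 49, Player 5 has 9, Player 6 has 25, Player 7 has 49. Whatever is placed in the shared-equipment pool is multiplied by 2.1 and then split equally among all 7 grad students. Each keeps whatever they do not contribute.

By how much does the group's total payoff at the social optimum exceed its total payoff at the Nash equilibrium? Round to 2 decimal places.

The private return per contributed unit is 2.1/7 = 0.3000 < 1 for every player regardless of endowment, so the Nash equilibrium is zero contribution and the group total is Σ E_j = 52 + 28 + 55 + 49 + 9 + 25 + 49 = 267.
Each contributed unit returns 2.100 to the group, so the social optimum is full contribution by everyone: group total = 2.100 × 267 = 560.70.
Efficiency loss = (2.100 − 1) × 267 = 293.70.

293.70 hours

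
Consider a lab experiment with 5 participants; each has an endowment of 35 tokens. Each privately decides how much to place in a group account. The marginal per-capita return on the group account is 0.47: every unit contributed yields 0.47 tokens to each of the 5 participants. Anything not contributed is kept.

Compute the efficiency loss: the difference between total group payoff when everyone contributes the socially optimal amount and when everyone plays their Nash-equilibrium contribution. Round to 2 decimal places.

The private return per contributed unit is 0.47 < 1, so contributing 0 is dominant for every player. At the Nash equilibrium everyone keeps their 35, and the group total is 5 × 35 = 175.
Each contributed unit returns 2.350 to the group as a whole (0.47 to each of 5 players), which exceeds 1, so the social optimum is full contribution: group total = 2.350 × 175 = 411.25.
Efficiency loss = 411.25 − 175 = 236.25.

236.25 tokens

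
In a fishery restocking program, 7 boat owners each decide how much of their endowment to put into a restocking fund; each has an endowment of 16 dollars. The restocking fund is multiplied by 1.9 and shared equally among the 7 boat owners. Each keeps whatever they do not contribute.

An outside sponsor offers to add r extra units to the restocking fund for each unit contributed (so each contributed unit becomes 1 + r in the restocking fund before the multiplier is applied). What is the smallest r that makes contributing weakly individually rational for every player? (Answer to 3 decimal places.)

With matching at rate r, one contributed unit becomes (1 + r) in the restocking fund and returns 1.9 × (1 + r) / 7 to the contributor.
Setting this equal to 1: 1 + r = 7/1.9 = 3.6842.
So the minimum matching rate is r = 3.6842 − 1 = 2.684.

2.684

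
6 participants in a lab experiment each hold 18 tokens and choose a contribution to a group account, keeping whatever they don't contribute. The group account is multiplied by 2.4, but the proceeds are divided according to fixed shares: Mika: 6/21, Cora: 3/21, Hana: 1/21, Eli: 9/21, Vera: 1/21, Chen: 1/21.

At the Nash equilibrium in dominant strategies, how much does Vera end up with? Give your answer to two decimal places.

For player j, contributing a unit is worthwhile iff 2.4 × (j's share) ≥ 1, i.e. iff j's share is at least 0.4167.
Only Eli (9/21) clears that bar, contributing 18; the remaining 5 contribute 0. Total contributed: 18.
Vera keeps 18 and receives 2.4 × 18 × 1/21 = 2.06 from the group account, for a payoff of 20.06.

20.06 tokens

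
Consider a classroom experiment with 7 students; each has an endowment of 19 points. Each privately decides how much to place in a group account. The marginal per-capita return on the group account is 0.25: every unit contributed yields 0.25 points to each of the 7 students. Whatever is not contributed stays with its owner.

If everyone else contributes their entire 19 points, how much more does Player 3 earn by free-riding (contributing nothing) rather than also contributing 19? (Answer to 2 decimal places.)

14.25 points

Switching from a contribution of 19 to 0 lets Player 3 keep an extra 19 points, but lowers the group account by 19, which costs Player 3 their own share of that drop: 0.25 × 19 = 4.75.
Net gain = 19 − 4.75 = 14.25. The private return per contributed unit (0.25) is below 1, so free-riding is indeed the best response regardless of what the others do.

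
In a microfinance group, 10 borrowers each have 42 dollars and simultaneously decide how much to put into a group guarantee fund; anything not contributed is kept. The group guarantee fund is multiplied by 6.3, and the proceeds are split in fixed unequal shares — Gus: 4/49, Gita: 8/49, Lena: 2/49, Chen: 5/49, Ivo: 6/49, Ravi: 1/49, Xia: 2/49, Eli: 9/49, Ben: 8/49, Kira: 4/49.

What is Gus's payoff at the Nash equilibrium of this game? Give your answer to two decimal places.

106.80 dollars

For player j, contributing a unit is worthwhile iff 6.3 × (j's share) ≥ 1, i.e. iff j's share is at least 0.1587.
Gita, Eli and Ben clear that bar, contributing 42 each; the remaining 7 contribute 0. Total contributed: 126.
Gus keeps 42 and receives 6.3 × 126 × 4/49 = 64.80 from the group guarantee fund, for a payoff of 106.80.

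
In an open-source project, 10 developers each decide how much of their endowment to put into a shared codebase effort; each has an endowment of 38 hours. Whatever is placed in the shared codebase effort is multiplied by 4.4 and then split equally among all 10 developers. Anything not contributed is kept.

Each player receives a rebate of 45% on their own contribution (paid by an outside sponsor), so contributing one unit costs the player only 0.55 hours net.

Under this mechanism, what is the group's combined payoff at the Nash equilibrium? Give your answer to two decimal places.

The effective private return is (4.4/10) / 0.55 = 0.8000, which is still under 1, so the mechanism doesn't change anyone's dominant strategy: zero contribution.
At the Nash equilibrium no one contributes; group total payoff = 10 × 38 = 380.

380.00 hours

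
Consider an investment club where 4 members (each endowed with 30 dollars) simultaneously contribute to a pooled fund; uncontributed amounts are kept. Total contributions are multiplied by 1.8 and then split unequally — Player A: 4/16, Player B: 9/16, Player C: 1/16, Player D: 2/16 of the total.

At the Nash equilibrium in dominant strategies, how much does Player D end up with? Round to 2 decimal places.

Player j's private return per contributed unit is 1.8 × (j's share). Contributing is weakly dominant for j when that share is at least 1/1.8 = 0.5556, and contributing 0 is dominant otherwise.
Only Player B (9/16) clears that bar, contributing 30; the remaining 3 contribute 0. Total contributed: 30.
Player D keeps 30 and receives 1.8 × 30 × 2/16 = 6.75 from the pooled fund, for a payoff of 36.75.

36.75 dollars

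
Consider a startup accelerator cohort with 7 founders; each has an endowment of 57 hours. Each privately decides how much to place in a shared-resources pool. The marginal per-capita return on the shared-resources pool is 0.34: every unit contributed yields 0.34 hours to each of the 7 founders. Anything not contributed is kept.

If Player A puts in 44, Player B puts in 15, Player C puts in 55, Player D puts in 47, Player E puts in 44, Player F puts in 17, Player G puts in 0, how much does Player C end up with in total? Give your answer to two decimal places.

Total contributed: 44 + 15 + 55 + 47 + 44 + 17 + 0 = 222.
Each receives 0.34 × 222 = 75.48 from the shared-resources pool.
Player C keeps 57 − 55 = 2, so Player C's payoff is 2 + 75.48 = 77.48.

77.48 hours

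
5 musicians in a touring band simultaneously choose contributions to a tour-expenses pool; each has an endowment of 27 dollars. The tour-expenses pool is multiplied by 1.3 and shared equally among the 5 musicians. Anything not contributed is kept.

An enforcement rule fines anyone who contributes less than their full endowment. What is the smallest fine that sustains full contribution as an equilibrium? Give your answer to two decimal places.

19.98 dollars

Given the others contribute fully, the best deviation is to contribute 0 (any partial contribution still incurs the fine and gives up units whose private return 0.2600 is below 1).
Deviating from 27 to 0 saves 27 dollars but forfeits the deviator's share of the drop in the tour-expenses pool: 1.3/5 × 27 = 7.02.
So the deviation gain is 27 − 7.02 = 19.98, and the fine must be at least 19.98 dollars to wipe it out.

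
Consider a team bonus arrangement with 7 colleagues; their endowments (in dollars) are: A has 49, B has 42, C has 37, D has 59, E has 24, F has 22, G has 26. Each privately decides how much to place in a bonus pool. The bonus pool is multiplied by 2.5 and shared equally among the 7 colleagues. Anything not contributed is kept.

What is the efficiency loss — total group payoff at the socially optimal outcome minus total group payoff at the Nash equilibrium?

The private return per contributed unit is 2.5/7 = 0.3571 < 1 for every player regardless of endowment, so the Nash equilibrium is zero contribution and the group total is Σ E_j = 49 + 42 + 37 + 59 + 24 + 22 + 26 = 259.
Each contributed unit returns 2.500 to the group, so the social optimum is full contribution by everyone: group total = 2.500 × 259 = 647.50.
Efficiency loss = (2.500 − 1) × 259 = 388.50.

388.50 dollars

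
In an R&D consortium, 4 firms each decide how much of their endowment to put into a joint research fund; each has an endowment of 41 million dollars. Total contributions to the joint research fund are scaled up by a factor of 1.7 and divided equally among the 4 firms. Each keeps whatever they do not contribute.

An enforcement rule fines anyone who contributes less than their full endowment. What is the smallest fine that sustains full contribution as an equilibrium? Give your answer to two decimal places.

Given the others contribute fully, the best deviation is to contribute 0 (any partial contribution still incurs the fine and gives up units whose private return 0.4250 is below 1).
Deviating from 41 to 0 saves 41 million dollars but forfeits the deviator's share of the drop in the joint research fund: 1.7/4 × 41 = 17.42.
So the deviation gain is 41 − 17.42 = 23.58, and the fine must be at least 23.58 million dollars to wipe it out.

23.58 million dollars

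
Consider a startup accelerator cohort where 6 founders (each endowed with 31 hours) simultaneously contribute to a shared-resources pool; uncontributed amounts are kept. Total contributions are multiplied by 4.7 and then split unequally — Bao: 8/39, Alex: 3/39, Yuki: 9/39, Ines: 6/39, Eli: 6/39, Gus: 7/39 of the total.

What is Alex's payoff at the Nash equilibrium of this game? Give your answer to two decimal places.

42.21 hours

A player with share s gets back 4.7·s per unit contributed, so full contribution is dominant for anyone with s > 1/4.7 = 0.2128 and zero contribution is dominant for anyone below.
The only share above 0.2128 is Yuki's 9/39, contributing 31; the remaining 5 contribute 0. Total contributed: 31.
Alex keeps 31 and receives 4.7 × 31 × 3/39 = 11.21 from the shared-resources pool, for a payoff of 42.21.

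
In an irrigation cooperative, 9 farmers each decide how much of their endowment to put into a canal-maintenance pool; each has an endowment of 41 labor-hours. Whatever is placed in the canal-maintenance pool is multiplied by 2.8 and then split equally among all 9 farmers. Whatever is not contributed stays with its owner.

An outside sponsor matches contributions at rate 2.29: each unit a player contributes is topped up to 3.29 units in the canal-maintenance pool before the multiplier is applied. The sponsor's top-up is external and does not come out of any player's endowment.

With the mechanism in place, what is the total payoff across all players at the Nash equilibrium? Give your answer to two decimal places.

Under the mechanism each unit contributed yields 2.8 × 3.29 / 9 = 1.0236 back to its contributor per unit of net cost, which exceeds 1, making full contribution the dominant choice for everyone.
At the Nash equilibrium everyone contributes 41. Group total payoff = 2.8 × 3.29 × 369 = 3399.23.

3399.23 labor-hours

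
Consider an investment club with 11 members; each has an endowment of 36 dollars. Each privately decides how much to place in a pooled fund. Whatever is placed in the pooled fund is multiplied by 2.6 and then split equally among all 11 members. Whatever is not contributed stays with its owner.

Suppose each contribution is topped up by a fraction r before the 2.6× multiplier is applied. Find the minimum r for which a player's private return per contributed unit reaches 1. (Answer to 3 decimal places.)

With matching at rate r, one contributed unit becomes (1 + r) in the pooled fund and returns 2.6 × (1 + r) / 11 to the contributor.
Setting this equal to 1: 1 + r = 11/2.6 = 4.2308.
So the minimum matching rate is r = 4.2308 − 1 = 3.231.

3.231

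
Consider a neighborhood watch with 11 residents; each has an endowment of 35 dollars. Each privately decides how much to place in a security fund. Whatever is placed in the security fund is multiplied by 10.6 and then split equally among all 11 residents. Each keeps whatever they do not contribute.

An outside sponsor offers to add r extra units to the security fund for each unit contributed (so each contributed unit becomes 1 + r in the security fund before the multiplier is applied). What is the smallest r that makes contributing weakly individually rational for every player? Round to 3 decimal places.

With matching at rate r, one contributed unit becomes (1 + r) in the security fund and returns 10.6 × (1 + r) / 11 to the contributor.
Setting this equal to 1: 1 + r = 11/10.6 = 1.0377.
So the minimum matching rate is r = 1.0377 − 1 = 0.038.

0.038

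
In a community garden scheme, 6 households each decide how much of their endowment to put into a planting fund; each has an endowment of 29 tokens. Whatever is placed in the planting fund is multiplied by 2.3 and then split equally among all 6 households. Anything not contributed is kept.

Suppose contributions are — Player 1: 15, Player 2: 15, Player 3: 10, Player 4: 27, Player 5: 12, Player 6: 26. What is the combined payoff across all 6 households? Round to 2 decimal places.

Total contributed: 15 + 15 + 10 + 27 + 12 + 26 = 105; total kept: 6 × 29 − 105 = 69.
The planting fund pays out 2.3 × 105 = 241.50 in aggregate.
Group total = 69 + 241.50 = 310.50.

310.50 tokens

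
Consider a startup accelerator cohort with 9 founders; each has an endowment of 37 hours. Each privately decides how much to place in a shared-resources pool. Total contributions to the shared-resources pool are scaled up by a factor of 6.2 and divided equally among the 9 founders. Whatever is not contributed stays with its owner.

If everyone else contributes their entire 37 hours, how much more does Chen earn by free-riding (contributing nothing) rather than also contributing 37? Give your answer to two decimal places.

Switching from a contribution of 37 to 0 lets Chen keep an extra 37 hours, but lowers the shared-resources pool by 37, which costs Chen their own share of that drop: 6.2/9 × 37 = 25.49.
Net gain = 37 − 25.49 = 11.51. The private return per contributed unit (0.6889) is below 1, so free-riding is indeed the best response regardless of what the others do.

11.51 hours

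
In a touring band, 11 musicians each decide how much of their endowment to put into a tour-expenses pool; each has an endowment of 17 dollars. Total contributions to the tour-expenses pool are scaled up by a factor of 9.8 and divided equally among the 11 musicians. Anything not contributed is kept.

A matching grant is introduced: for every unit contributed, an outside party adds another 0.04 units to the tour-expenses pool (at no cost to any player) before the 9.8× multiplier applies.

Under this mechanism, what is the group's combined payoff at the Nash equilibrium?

With the mechanism, a contributed unit returns 9.8 × 1.04 / 11 = 0.9265 per unit of net cost — still below 1 — so contributing 0 remains dominant for every player.
Everyone keeps their endowment and the group total is 11 × 17 = 187.

187.00 dollars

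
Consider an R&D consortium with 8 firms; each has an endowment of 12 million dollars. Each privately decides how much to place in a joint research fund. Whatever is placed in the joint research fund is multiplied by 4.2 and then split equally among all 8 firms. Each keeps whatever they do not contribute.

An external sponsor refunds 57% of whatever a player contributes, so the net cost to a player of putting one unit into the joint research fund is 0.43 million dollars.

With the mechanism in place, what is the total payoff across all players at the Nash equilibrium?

457.92 million dollars

Under the mechanism each unit contributed yields (4.2/8) / 0.43 = 1.2209 back to its contributor per unit of net cost, which exceeds 1, making full contribution the dominant choice for everyone.
So the Nash equilibrium is full contribution by all 8; the group earns 8 × (12 × 0.57 + 4.2 × 12) = 457.92.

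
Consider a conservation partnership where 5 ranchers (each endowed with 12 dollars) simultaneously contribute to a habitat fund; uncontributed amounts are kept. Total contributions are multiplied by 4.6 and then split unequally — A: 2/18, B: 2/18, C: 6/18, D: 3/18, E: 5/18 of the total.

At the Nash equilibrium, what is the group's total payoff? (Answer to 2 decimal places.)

146.40 dollars

For player j, contributing a unit is worthwhile iff 4.6 × (j's share) ≥ 1, i.e. iff j's share is at least 0.2174.
C and E clear that bar, contributing 12 each; the remaining 3 contribute 0. Total contributed: 24.
The habitat fund pays out 4.6 × 24 = 110.40 in total (split across the unequal shares, but the aggregate is all that matters for the group sum).
The 3 free-riders keep 12 each, adding 36. Group total = 36 + 110.40 = 146.40.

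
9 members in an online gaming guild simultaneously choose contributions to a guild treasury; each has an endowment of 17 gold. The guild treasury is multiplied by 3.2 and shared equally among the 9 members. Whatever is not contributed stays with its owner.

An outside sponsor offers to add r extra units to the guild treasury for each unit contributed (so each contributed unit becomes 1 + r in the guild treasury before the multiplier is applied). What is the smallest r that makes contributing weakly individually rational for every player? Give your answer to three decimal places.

With matching at rate r, one contributed unit becomes (1 + r) in the guild treasury and returns 3.2 × (1 + r) / 9 to the contributor.
Setting this equal to 1: 1 + r = 9/3.2 = 2.8125.
So the minimum matching rate is r = 2.8125 − 1 = 1.813.

1.813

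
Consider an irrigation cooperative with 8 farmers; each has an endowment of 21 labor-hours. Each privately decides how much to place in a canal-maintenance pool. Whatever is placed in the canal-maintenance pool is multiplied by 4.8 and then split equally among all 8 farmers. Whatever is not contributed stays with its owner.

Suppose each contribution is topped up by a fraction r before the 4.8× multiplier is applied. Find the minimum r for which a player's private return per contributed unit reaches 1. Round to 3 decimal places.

0.667

With matching at rate r, one contributed unit becomes (1 + r) in the canal-maintenance pool and returns 4.8 × (1 + r) / 8 to the contributor.
Setting this equal to 1: 1 + r = 8/4.8 = 1.6667.
So the minimum matching rate is r = 1.6667 − 1 = 0.667.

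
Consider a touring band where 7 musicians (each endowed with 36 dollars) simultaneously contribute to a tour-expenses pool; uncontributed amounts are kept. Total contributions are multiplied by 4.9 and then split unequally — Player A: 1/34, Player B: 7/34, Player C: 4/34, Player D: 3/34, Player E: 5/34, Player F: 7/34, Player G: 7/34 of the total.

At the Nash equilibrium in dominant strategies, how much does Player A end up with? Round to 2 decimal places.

A player with share s gets back 4.9·s per unit contributed, so full contribution is dominant for anyone with s > 1/4.9 = 0.2041 and zero contribution is dominant for anyone below.
Player B, Player F and Player G clear that bar, contributing 36 each; the remaining 4 contribute 0. Total contributed: 108.
Player A keeps 36 and receives 4.9 × 108 × 1/34 = 15.56 from the tour-expenses pool, for a payoff of 51.56.

51.56 dollars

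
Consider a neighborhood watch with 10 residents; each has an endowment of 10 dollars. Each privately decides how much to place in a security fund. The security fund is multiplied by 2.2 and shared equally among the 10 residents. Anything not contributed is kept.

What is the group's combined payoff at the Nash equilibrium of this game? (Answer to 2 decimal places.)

Each contributed unit returns 2.2/10 = 0.2200 to its contributor — below 1 — so contributing 0 is dominant for every player. At the Nash equilibrium everyone keeps their 10, and the group total is 10 × 10 = 100.

100.00 dollars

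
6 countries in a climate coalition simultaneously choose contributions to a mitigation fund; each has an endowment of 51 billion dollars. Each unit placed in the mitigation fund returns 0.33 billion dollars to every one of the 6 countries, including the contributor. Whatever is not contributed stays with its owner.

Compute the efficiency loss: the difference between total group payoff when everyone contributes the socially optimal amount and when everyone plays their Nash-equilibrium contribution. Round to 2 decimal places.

299.88 billion dollars

The private return per contributed unit is 0.33 < 1, so contributing 0 is dominant for every player. At the Nash equilibrium everyone keeps their 51, and the group total is 6 × 51 = 306.
Each contributed unit returns 1.980 to the group as a whole (0.33 to each of 6 players), which exceeds 1, so the social optimum is full contribution: group total = 1.980 × 306 = 605.88.
Efficiency loss = 605.88 − 306 = 299.88.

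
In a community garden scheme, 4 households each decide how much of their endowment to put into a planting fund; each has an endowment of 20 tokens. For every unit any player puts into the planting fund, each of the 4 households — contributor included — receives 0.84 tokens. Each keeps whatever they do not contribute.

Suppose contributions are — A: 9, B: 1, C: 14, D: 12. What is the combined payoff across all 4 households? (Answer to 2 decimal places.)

164.96 tokens

Total contributed: 9 + 1 + 14 + 12 = 36; total kept: 4 × 20 − 36 = 44.
The planting fund pays out 0.84 × 4 × 36 = 120.96 in aggregate.
Group total = 44 + 120.96 = 164.96.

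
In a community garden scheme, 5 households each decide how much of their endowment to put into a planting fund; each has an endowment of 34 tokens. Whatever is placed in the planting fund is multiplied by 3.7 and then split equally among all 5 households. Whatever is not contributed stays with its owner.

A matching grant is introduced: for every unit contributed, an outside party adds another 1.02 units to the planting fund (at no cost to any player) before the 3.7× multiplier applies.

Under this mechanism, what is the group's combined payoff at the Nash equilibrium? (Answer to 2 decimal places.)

The effective private return per unit is now 3.7 × 2.02 / 5 = 1.4948 > 1, so every player's dominant strategy flips to full contribution.
So the Nash equilibrium is full contribution by all 5; the group earns 3.7 × 2.02 × 170 = 1270.58.

1270.58 tokens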